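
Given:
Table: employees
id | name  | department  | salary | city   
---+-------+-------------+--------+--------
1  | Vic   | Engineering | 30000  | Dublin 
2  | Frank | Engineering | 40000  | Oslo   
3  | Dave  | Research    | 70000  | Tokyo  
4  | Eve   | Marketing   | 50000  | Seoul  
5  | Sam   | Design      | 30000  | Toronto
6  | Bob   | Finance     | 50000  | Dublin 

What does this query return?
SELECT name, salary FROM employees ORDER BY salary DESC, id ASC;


Sorting by salary DESC, then id ASC for ties

6 rows:
Dave, 70000
Eve, 50000
Bob, 50000
Frank, 40000
Vic, 30000
Sam, 30000


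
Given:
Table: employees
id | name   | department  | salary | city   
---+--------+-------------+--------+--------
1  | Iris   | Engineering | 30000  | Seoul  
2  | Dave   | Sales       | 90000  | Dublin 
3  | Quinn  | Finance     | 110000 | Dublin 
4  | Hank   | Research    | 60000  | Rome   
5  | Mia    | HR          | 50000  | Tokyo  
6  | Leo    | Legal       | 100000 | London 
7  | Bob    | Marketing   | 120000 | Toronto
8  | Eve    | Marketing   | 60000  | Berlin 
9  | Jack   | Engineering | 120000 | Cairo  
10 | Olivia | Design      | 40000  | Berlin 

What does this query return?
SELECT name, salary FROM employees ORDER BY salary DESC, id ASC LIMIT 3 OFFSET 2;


Sort by salary DESC (id ASC tiebreak), then skip 2 and take 3
Rows 3 through 5

3 rows:
Quinn, 110000
Leo, 100000
Dave, 90000


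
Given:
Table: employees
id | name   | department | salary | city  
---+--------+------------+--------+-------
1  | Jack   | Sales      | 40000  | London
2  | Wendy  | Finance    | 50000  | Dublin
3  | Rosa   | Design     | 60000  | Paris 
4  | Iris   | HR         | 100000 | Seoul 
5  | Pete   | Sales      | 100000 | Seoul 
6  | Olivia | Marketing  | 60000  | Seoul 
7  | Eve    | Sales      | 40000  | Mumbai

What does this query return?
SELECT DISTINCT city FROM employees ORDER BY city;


All 'city' values (row order): London, Dublin, Paris, Seoul, Seoul, Seoul, Mumbai
Removing duplicates leaves 5 unique value(s).

5 values:
Dublin
London
Mumbai
Paris
Seoul


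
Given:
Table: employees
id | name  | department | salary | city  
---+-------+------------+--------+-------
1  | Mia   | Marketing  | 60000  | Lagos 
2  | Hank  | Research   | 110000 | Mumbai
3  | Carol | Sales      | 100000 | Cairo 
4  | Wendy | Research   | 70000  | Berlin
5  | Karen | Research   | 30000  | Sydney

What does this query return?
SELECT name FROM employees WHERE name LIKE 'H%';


LIKE 'H%' matches names starting with 'H'
Matching: 1

1 rows:
Hank


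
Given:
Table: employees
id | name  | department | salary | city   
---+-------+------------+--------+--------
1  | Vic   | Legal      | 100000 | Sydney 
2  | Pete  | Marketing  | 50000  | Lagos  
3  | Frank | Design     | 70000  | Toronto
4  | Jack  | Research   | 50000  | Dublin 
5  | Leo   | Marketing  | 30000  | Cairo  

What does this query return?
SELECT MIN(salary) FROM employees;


Salaries: 100000, 50000, 70000, 50000, 30000
MIN = 30000

30000


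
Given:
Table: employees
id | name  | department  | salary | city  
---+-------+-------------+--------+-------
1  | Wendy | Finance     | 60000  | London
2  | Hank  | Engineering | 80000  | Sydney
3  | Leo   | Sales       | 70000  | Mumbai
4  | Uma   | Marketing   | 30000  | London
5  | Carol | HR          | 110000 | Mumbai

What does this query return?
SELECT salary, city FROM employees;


Projecting columns: salary, city

5 rows:
60000, London
80000, Sydney
70000, Mumbai
30000, London
110000, Mumbai


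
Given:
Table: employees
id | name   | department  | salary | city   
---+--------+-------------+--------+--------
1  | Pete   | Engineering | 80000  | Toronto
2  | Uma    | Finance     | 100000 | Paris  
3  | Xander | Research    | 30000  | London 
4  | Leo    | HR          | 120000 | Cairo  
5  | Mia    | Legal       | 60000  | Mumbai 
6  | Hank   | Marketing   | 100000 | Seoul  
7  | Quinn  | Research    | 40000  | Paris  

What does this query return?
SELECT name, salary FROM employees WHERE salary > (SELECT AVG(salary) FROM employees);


Subquery: AVG(salary) = 75714.29
Filtering: salary > 75714.29
  Pete (80000) -> MATCH
  Uma (100000) -> MATCH
  Leo (120000) -> MATCH
  Hank (100000) -> MATCH


4 rows:
Pete, 80000
Uma, 100000
Leo, 120000
Hank, 100000


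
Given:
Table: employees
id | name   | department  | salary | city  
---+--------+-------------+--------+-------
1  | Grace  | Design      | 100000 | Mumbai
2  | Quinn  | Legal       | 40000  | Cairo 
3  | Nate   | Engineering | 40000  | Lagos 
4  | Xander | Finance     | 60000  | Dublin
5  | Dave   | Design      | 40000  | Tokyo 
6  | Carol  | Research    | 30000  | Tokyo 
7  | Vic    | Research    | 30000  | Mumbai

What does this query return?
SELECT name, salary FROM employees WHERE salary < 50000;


Filtering: salary < 50000
Matching: 5 rows

5 rows:
Quinn, 40000
Nate, 40000
Dave, 40000
Carol, 30000
Vic, 30000


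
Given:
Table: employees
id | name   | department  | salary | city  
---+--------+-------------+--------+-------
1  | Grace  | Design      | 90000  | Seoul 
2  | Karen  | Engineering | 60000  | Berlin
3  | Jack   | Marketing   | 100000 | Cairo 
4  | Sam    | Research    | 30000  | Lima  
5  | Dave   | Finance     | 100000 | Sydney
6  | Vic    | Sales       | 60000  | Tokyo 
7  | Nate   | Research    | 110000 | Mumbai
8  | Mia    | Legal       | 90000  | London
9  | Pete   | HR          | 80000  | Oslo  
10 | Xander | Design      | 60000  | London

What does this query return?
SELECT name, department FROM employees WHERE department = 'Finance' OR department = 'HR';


Filtering: department = 'Finance' OR 'HR'
Matching: 2 rows

2 rows:
Dave, Finance
Pete, HR


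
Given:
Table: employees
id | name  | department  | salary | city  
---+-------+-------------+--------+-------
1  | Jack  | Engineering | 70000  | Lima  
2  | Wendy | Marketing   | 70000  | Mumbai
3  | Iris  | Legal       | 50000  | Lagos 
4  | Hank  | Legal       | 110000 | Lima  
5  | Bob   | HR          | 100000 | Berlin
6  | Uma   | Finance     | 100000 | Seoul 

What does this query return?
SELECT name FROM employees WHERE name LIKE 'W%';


LIKE 'W%' matches names starting with 'W'
Matching: 1

1 rows:
Wendy


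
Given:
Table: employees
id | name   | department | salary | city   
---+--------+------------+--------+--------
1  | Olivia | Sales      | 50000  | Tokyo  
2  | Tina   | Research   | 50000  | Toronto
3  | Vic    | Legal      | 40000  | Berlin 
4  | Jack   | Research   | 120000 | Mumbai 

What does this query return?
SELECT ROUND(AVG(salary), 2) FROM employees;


SUM(salary) = 260000
COUNT = 4
ROUND(AVG, 2) = ROUND(260000 / 4, 2) = 65000.0

65000.0


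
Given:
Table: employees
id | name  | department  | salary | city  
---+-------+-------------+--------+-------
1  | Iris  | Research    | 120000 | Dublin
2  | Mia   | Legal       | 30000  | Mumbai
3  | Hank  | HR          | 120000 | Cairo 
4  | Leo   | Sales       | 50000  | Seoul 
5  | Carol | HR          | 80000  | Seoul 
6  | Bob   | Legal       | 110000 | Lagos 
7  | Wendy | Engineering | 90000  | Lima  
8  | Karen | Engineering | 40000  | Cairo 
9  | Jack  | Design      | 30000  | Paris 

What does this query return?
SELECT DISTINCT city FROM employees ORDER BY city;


All 'city' values (row order): Dublin, Mumbai, Cairo, Seoul, Seoul, Lagos, Lima, Cairo, Paris
Removing duplicates leaves 7 unique value(s).

7 values:
Cairo
Dublin
Lagos
Lima
Mumbai
Paris
Seoul


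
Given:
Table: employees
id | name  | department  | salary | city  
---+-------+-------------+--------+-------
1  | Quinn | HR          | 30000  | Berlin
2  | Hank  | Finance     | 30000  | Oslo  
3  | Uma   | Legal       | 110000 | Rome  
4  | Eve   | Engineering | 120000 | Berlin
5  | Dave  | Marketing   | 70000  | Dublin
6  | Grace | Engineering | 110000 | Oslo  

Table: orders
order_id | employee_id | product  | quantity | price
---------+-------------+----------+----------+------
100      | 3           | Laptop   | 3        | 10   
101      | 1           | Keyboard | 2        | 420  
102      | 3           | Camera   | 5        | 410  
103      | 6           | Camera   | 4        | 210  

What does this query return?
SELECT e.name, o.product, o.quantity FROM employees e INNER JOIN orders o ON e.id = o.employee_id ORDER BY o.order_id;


Joining employees.id = orders.employee_id:
  employee Uma (id=3) -> order Laptop
  employee Quinn (id=1) -> order Keyboard
  employee Uma (id=3) -> order Camera
  employee Grace (id=6) -> order Camera


4 rows:
Uma, Laptop, 3
Quinn, Keyboard, 2
Uma, Camera, 5
Grace, Camera, 4


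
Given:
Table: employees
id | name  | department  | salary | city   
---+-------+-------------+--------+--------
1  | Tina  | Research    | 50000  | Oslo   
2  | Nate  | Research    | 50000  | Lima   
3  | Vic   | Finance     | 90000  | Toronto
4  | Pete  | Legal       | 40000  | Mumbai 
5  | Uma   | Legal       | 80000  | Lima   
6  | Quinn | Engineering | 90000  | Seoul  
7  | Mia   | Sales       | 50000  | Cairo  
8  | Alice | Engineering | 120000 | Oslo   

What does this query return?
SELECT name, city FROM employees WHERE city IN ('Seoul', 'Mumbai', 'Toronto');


Filtering: city IN ('Seoul', 'Mumbai', 'Toronto')
Matching: 3 rows

3 rows:
Vic, Toronto
Pete, Mumbai
Quinn, Seoul


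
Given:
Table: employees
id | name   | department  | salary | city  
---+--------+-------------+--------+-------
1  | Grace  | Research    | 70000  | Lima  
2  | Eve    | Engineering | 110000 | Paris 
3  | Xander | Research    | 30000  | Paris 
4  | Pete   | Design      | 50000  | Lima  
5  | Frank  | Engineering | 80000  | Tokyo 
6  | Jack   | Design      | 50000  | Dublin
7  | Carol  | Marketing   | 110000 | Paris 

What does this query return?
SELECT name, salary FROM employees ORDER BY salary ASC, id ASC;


Sorting by salary ASC, then id ASC for ties

7 rows:
Xander, 30000
Pete, 50000
Jack, 50000
Grace, 70000
Frank, 80000
Eve, 110000
Carol, 110000


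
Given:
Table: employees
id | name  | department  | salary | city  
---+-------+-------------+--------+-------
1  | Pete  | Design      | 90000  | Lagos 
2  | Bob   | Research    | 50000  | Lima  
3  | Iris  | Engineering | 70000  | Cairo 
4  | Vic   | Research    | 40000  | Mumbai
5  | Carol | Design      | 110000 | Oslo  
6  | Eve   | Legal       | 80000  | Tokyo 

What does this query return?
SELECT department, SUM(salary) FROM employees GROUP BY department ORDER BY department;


Summing salary within each department:
  Design: 90000 + 110000 = 200000
  Engineering: 70000 = 70000
  Legal: 80000 = 80000
  Research: 50000 + 40000 = 90000


4 groups:
Design, 200000
Engineering, 70000
Legal, 80000
Research, 90000


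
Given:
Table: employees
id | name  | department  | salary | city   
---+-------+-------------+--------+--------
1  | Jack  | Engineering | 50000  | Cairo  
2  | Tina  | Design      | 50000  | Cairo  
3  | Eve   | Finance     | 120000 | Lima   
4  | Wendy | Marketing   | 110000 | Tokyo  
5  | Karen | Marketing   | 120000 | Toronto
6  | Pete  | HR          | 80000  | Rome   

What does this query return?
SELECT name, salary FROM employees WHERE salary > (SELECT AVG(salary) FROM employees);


Subquery: AVG(salary) = 88333.33
Filtering: salary > 88333.33
  Eve (120000) -> MATCH
  Wendy (110000) -> MATCH
  Karen (120000) -> MATCH


3 rows:
Eve, 120000
Wendy, 110000
Karen, 120000


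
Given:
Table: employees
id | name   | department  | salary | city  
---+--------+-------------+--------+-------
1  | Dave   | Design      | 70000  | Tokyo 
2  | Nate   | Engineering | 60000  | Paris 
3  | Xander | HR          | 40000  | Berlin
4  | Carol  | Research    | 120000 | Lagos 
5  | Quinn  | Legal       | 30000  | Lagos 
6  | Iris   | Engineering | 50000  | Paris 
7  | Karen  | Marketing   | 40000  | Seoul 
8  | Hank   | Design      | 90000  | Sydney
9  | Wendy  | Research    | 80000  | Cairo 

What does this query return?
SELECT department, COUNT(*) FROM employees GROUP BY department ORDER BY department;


Assigning each row to its department group:
  Dave -> Design
  Nate -> Engineering
  Xander -> HR
  Carol -> Research
  Quinn -> Legal
  Iris -> Engineering
  Karen -> Marketing
  Hank -> Design
  Wendy -> Research


6 groups:
Design, 2
Engineering, 2
HR, 1
Legal, 1
Marketing, 1
Research, 2


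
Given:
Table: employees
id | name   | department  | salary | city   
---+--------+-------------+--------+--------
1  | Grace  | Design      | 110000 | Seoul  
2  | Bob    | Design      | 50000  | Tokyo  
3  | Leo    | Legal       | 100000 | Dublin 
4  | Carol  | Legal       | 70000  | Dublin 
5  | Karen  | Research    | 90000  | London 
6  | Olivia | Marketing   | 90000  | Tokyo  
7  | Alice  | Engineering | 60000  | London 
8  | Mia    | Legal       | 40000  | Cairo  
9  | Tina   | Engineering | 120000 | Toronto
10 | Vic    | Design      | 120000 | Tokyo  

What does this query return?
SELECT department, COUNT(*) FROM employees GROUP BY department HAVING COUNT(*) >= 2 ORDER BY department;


Groups with count >= 2:
  Design: 3 -> PASS
  Engineering: 2 -> PASS
  Legal: 3 -> PASS
  Marketing: 1 -> filtered out
  Research: 1 -> filtered out


3 groups:
Design, 3
Engineering, 2
Legal, 3


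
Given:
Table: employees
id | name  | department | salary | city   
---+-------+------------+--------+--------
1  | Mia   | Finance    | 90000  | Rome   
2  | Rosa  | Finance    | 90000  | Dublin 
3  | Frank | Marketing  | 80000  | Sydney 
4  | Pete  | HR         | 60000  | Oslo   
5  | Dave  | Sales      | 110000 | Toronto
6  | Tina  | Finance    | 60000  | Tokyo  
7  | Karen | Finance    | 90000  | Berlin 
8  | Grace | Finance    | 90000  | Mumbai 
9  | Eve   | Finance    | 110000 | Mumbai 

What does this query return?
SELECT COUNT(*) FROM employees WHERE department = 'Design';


Counting rows where department = 'Design'


0


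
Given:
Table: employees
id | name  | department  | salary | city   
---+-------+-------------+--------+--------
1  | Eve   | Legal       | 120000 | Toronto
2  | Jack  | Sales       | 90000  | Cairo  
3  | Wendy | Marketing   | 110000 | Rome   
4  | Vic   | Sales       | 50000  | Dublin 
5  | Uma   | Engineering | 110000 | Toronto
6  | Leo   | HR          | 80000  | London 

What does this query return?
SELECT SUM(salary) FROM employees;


SUM(salary) = 120000 + 90000 + 110000 + 50000 + 110000 + 80000 = 560000

560000


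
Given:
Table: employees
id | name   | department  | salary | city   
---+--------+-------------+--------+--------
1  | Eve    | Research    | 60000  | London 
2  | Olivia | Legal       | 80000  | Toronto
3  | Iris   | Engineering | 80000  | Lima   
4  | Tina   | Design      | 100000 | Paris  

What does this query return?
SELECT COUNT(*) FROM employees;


COUNT(*) counts all rows

4


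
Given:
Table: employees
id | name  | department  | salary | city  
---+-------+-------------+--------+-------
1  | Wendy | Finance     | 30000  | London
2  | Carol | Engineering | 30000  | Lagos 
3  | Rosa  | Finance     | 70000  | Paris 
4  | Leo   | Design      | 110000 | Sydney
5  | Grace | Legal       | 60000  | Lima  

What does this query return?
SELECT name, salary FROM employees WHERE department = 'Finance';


Filtering: department = 'Finance'
Matching rows: 2

2 rows:
Wendy, 30000
Rosa, 70000


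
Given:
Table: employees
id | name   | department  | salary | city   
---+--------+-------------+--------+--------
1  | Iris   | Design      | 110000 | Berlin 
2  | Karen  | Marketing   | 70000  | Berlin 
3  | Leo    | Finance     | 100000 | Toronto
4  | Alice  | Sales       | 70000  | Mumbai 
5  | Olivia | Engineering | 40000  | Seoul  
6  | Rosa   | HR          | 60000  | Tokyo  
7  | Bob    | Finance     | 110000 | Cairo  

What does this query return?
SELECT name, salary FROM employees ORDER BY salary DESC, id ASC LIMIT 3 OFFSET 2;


Sort by salary DESC (id ASC tiebreak), then skip 2 and take 3
Rows 3 through 5

3 rows:
Leo, 100000
Karen, 70000
Alice, 70000


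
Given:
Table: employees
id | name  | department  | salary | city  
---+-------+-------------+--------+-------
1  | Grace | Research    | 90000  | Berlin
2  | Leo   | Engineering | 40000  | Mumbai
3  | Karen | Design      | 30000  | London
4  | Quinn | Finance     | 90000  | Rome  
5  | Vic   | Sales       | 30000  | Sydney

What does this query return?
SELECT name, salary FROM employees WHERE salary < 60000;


Filtering: salary < 60000
Matching: 3 rows

3 rows:
Leo, 40000
Karen, 30000
Vic, 30000


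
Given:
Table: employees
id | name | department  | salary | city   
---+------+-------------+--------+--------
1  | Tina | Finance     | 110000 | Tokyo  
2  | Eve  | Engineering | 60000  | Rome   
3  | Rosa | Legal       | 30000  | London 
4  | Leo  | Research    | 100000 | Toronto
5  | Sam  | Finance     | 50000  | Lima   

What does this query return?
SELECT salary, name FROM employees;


Projecting columns: salary, name

5 rows:
110000, Tina
60000, Eve
30000, Rosa
100000, Leo
50000, Sam


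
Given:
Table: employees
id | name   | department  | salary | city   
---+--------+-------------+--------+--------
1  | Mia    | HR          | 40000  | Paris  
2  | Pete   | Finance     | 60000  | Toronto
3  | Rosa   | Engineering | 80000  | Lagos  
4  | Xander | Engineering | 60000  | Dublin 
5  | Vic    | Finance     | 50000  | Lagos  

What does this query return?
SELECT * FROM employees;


SELECT * returns all 5 rows with all columns

5 rows:
1, Mia, HR, 40000, Paris
2, Pete, Finance, 60000, Toronto
3, Rosa, Engineering, 80000, Lagos
4, Xander, Engineering, 60000, Dublin
5, Vic, Finance, 50000, Lagos


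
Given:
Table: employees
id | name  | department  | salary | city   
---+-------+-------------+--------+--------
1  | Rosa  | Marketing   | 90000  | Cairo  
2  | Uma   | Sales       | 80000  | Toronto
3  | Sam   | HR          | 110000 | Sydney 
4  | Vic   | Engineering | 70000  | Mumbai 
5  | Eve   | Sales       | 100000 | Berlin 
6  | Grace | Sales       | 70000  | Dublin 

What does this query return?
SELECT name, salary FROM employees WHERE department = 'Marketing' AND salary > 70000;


Filtering: department = 'Marketing' AND salary > 70000
Matching: 1 rows

1 rows:
Rosa, 90000


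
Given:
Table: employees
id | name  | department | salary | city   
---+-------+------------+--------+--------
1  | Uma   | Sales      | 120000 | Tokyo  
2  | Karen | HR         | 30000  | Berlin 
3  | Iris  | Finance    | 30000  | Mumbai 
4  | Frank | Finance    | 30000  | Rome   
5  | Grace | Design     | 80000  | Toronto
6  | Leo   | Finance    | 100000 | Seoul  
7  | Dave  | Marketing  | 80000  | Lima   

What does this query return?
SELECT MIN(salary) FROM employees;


Salaries: 120000, 30000, 30000, 30000, 80000, 100000, 80000
MIN = 30000

30000


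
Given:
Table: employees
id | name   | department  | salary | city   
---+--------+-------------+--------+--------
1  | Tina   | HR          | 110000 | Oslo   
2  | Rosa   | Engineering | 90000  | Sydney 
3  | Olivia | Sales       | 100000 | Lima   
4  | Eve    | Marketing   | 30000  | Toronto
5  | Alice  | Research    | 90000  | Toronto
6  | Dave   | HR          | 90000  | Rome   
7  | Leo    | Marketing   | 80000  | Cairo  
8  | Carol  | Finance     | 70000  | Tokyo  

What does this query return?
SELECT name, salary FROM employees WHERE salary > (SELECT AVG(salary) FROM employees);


Subquery: AVG(salary) = 82500.0
Filtering: salary > 82500.0
  Tina (110000) -> MATCH
  Rosa (90000) -> MATCH
  Olivia (100000) -> MATCH
  Alice (90000) -> MATCH
  Dave (90000) -> MATCH


5 rows:
Tina, 110000
Rosa, 90000
Olivia, 100000
Alice, 90000
Dave, 90000


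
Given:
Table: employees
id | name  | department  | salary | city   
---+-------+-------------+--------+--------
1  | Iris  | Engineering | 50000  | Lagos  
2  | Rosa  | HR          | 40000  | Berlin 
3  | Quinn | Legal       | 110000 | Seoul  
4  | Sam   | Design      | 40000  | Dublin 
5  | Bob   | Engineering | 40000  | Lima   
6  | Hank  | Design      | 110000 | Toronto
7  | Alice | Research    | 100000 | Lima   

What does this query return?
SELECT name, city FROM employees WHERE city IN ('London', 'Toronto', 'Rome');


Filtering: city IN ('London', 'Toronto', 'Rome')
Matching: 1 rows

1 rows:
Hank, Toronto


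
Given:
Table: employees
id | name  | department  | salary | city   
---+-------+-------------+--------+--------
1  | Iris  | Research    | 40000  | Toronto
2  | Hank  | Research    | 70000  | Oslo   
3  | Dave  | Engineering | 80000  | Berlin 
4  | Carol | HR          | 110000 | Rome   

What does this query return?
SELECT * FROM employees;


SELECT * returns all 4 rows with all columns

4 rows:
1, Iris, Research, 40000, Toronto
2, Hank, Research, 70000, Oslo
3, Dave, Engineering, 80000, Berlin
4, Carol, HR, 110000, Rome


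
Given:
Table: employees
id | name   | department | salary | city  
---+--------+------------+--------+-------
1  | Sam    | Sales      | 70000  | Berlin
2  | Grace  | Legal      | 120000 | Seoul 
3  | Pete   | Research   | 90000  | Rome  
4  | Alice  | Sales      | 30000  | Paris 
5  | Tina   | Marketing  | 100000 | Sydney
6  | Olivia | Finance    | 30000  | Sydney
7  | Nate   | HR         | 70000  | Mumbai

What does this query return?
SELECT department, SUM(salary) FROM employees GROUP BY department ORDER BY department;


Summing salary within each department:
  Finance: 30000 = 30000
  HR: 70000 = 70000
  Legal: 120000 = 120000
  Marketing: 100000 = 100000
  Research: 90000 = 90000
  Sales: 70000 + 30000 = 100000


6 groups:
Finance, 30000
HR, 70000
Legal, 120000
Marketing, 100000
Research, 90000
Sales, 100000


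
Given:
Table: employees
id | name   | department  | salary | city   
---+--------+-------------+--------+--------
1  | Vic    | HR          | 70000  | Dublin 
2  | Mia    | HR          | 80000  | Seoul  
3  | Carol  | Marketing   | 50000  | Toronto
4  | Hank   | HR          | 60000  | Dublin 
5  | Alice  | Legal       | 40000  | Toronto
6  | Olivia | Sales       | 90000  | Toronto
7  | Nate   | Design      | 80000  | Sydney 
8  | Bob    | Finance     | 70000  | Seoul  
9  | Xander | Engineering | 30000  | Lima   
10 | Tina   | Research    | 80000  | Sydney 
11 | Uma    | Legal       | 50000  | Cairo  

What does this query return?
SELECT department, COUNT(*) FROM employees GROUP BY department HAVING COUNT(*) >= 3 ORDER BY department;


Groups with count >= 3:
  HR: 3 -> PASS
  Design: 1 -> filtered out
  Engineering: 1 -> filtered out
  Finance: 1 -> filtered out
  Legal: 2 -> filtered out
  Marketing: 1 -> filtered out
  Research: 1 -> filtered out
  Sales: 1 -> filtered out


1 groups:
HR, 3


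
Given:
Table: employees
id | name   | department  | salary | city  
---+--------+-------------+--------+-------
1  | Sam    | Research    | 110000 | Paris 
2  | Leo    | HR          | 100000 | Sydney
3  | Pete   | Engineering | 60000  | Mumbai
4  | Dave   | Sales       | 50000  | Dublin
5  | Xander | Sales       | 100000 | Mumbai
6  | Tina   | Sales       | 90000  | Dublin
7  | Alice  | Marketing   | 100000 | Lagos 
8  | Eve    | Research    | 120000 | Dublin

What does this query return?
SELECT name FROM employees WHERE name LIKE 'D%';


LIKE 'D%' matches names starting with 'D'
Matching: 1

1 rows:
Dave


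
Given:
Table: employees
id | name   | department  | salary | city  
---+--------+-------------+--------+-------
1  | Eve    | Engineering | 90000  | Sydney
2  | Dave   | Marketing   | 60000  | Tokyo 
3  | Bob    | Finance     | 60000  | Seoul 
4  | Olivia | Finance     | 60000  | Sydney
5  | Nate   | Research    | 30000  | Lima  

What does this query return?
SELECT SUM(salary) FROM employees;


SUM(salary) = 90000 + 60000 + 60000 + 60000 + 30000 = 300000

300000


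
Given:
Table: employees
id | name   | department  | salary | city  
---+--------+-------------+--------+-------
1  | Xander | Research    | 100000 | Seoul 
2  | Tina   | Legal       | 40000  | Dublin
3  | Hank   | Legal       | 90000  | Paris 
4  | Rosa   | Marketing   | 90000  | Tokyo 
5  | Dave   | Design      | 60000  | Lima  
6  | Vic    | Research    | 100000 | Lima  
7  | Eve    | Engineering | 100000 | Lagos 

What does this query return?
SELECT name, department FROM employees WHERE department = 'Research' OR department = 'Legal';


Filtering: department = 'Research' OR 'Legal'
Matching: 4 rows

4 rows:
Xander, Research
Tina, Legal
Hank, Legal
Vic, Research


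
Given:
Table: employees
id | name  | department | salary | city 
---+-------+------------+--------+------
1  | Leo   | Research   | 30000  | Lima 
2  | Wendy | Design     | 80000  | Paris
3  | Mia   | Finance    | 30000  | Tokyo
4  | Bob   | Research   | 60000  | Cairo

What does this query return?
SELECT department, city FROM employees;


Projecting columns: department, city

4 rows:
Research, Lima
Design, Paris
Finance, Tokyo
Research, Cairo


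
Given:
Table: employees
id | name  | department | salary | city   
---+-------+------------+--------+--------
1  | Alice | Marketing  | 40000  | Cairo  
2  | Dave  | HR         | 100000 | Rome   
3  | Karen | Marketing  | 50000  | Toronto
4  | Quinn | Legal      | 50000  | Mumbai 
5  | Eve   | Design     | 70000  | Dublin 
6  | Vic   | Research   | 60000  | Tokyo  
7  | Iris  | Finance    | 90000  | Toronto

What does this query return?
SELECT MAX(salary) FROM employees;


Salaries: 40000, 100000, 50000, 50000, 70000, 60000, 90000
MAX = 100000

100000


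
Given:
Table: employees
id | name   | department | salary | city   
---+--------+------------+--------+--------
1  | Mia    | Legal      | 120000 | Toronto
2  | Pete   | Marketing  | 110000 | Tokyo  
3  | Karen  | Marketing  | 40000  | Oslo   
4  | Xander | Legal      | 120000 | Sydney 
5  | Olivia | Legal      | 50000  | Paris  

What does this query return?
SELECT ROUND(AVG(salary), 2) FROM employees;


SUM(salary) = 440000
COUNT = 5
ROUND(AVG, 2) = ROUND(440000 / 5, 2) = 88000.0

88000.0


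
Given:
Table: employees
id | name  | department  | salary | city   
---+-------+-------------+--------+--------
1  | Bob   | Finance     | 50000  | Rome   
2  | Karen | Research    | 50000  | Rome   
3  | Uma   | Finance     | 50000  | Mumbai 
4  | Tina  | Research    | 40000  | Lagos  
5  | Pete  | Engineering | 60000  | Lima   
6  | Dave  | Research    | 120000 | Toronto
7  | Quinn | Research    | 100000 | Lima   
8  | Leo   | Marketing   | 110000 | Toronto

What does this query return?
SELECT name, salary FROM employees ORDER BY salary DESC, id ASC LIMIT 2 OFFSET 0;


Sort by salary DESC (id ASC tiebreak), then skip 0 and take 2
Rows 1 through 2

2 rows:
Dave, 120000
Leo, 110000


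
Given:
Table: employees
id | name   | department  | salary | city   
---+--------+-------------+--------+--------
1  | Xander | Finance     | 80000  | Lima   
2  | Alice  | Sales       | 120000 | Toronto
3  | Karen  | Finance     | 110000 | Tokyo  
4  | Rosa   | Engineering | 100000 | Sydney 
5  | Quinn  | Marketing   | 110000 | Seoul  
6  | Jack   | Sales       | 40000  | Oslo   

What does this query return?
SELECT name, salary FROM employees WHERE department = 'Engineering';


Filtering: department = 'Engineering'
Matching rows: 1

1 rows:
Rosa, 100000


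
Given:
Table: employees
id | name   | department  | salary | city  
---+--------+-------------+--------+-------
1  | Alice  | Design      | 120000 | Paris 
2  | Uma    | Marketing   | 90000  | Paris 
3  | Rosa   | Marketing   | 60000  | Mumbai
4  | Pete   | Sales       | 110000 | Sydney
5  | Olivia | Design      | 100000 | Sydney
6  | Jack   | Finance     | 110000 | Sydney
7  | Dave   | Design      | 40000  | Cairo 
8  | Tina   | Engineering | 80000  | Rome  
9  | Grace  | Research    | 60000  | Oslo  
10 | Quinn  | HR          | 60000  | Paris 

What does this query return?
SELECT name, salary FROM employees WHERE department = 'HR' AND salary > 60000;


Filtering: department = 'HR' AND salary > 60000
Matching: 0 rows

Empty result set (0 rows)


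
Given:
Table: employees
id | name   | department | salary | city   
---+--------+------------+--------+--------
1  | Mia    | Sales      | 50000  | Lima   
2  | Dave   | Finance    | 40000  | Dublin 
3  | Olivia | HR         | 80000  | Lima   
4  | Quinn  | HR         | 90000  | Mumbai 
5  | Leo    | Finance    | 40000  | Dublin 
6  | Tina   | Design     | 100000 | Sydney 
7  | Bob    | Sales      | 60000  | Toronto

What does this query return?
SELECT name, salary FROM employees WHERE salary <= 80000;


Filtering: salary <= 80000
Matching: 5 rows

5 rows:
Mia, 50000
Dave, 40000
Olivia, 80000
Leo, 40000
Bob, 60000


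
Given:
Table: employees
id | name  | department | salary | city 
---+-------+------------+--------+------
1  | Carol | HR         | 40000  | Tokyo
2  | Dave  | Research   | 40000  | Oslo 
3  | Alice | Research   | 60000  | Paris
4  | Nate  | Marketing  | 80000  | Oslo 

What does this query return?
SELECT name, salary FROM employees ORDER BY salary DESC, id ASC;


Sorting by salary DESC, then id ASC for ties

4 rows:
Nate, 80000
Alice, 60000
Carol, 40000
Dave, 40000


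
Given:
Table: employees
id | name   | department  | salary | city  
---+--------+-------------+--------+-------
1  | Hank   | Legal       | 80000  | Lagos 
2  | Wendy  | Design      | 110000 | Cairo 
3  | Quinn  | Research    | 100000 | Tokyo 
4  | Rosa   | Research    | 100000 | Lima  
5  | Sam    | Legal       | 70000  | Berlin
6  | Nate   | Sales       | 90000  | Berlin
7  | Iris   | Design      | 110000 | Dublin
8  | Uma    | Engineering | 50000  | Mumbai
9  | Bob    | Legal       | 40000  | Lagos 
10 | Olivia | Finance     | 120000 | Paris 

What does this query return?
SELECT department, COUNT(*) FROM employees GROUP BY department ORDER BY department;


Assigning each row to its department group:
  Hank -> Legal
  Wendy -> Design
  Quinn -> Research
  Rosa -> Research
  Sam -> Legal
  Nate -> Sales
  Iris -> Design
  Uma -> Engineering
  Bob -> Legal
  Olivia -> Finance


6 groups:
Design, 2
Engineering, 1
Finance, 1
Legal, 3
Research, 2
Sales, 1


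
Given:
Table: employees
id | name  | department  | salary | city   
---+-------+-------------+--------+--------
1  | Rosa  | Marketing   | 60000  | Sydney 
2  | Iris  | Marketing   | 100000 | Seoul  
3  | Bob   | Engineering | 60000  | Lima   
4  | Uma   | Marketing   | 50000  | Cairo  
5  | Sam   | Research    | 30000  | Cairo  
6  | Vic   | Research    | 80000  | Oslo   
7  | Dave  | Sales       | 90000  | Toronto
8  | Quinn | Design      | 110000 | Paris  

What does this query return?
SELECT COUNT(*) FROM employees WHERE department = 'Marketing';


Counting rows where department = 'Marketing'
  Rosa -> MATCH
  Iris -> MATCH
  Uma -> MATCH


3


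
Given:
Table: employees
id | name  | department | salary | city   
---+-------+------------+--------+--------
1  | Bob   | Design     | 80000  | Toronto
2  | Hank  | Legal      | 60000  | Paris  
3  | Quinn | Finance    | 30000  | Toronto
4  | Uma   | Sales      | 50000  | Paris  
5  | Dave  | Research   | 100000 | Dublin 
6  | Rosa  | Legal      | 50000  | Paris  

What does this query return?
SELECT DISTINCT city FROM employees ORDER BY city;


All 'city' values (row order): Toronto, Paris, Toronto, Paris, Dublin, Paris
Removing duplicates leaves 3 unique value(s).

3 values:
Dublin
Paris
Toronto


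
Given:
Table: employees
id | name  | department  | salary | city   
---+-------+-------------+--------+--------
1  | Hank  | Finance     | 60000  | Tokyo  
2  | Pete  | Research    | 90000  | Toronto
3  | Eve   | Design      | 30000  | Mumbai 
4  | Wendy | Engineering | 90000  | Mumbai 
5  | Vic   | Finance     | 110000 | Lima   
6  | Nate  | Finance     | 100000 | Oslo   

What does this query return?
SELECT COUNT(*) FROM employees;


COUNT(*) counts all rows

6


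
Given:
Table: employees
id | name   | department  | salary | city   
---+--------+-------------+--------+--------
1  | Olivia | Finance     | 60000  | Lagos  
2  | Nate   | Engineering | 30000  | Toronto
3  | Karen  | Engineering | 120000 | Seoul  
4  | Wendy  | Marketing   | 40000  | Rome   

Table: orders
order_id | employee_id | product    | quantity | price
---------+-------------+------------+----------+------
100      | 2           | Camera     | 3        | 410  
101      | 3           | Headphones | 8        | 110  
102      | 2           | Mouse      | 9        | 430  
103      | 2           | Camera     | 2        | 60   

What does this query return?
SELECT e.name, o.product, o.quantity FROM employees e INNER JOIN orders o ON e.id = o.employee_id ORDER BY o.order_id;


Joining employees.id = orders.employee_id:
  employee Nate (id=2) -> order Camera
  employee Karen (id=3) -> order Headphones
  employee Nate (id=2) -> order Mouse
  employee Nate (id=2) -> order Camera


4 rows:
Nate, Camera, 3
Karen, Headphones, 8
Nate, Mouse, 9
Nate, Camera, 2


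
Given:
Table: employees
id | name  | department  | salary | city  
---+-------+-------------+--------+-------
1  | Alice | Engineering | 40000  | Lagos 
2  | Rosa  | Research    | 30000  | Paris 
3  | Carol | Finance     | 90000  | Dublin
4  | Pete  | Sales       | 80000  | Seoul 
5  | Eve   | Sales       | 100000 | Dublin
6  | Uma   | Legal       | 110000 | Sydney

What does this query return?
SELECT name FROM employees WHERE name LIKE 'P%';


LIKE 'P%' matches names starting with 'P'
Matching: 1

1 rows:
Pete


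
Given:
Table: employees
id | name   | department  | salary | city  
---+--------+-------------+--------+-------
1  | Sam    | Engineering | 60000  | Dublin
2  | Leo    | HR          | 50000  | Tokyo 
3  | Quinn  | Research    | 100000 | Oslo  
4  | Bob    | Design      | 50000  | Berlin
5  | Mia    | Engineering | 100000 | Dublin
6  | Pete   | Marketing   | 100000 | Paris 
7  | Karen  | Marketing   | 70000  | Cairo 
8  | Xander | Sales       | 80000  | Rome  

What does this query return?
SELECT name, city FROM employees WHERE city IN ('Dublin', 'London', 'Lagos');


Filtering: city IN ('Dublin', 'London', 'Lagos')
Matching: 2 rows

2 rows:
Sam, Dublin
Mia, Dublin


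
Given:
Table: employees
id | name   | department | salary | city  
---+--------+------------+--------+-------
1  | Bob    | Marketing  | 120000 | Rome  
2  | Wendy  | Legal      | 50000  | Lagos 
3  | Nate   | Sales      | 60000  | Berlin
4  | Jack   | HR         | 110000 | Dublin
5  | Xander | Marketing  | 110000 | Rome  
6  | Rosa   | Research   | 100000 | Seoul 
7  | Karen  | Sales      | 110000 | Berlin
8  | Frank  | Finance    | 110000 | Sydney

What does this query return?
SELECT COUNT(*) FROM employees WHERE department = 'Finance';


Counting rows where department = 'Finance'
  Frank -> MATCH


1


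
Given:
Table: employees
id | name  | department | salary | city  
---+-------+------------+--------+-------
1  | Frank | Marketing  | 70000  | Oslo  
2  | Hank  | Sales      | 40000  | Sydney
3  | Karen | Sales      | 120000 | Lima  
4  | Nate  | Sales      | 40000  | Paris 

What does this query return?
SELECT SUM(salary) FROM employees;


SUM(salary) = 70000 + 40000 + 120000 + 40000 = 270000

270000


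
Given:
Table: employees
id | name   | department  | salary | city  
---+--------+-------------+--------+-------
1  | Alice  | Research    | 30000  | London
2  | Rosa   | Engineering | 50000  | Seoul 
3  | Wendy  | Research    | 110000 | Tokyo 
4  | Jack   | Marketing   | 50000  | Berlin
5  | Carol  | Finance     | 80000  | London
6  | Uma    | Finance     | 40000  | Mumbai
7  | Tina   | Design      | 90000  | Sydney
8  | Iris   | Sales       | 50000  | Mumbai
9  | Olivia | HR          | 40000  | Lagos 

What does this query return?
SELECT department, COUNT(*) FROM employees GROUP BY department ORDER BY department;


Assigning each row to its department group:
  Alice -> Research
  Rosa -> Engineering
  Wendy -> Research
  Jack -> Marketing
  Carol -> Finance
  Uma -> Finance
  Tina -> Design
  Iris -> Sales
  Olivia -> HR


7 groups:
Design, 1
Engineering, 1
Finance, 2
HR, 1
Marketing, 1
Research, 2
Sales, 1


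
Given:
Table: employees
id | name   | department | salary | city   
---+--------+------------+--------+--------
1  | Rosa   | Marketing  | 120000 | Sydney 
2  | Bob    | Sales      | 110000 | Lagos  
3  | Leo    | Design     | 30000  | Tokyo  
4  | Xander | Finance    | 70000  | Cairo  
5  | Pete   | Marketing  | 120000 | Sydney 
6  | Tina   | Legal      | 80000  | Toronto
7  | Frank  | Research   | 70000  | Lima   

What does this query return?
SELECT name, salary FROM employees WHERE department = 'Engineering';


Filtering: department = 'Engineering'
Matching rows: 0

Empty result set (0 rows)


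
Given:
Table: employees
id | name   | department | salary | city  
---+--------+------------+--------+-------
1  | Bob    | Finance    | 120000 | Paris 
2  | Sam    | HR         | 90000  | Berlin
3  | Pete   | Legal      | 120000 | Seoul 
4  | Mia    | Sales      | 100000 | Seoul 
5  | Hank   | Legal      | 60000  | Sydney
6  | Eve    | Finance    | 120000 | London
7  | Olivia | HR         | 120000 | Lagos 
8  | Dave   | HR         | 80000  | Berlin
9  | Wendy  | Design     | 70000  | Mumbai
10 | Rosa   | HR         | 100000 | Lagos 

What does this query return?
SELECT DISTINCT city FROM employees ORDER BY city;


All 'city' values (row order): Paris, Berlin, Seoul, Seoul, Sydney, London, Lagos, Berlin, Mumbai, Lagos
Removing duplicates leaves 7 unique value(s).

7 values:
Berlin
Lagos
London
Mumbai
Paris
Seoul
Sydney


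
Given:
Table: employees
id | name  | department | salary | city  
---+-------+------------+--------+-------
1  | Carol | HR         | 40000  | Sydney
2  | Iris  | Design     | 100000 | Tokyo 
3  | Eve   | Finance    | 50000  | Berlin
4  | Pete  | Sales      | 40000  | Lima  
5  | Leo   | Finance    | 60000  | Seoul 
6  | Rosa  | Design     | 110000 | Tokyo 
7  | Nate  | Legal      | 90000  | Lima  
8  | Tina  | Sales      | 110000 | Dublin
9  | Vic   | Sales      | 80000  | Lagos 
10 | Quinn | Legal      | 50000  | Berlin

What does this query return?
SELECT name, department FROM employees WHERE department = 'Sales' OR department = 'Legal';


Filtering: department = 'Sales' OR 'Legal'
Matching: 5 rows

5 rows:
Pete, Sales
Nate, Legal
Tina, Sales
Vic, Sales
Quinn, Legal


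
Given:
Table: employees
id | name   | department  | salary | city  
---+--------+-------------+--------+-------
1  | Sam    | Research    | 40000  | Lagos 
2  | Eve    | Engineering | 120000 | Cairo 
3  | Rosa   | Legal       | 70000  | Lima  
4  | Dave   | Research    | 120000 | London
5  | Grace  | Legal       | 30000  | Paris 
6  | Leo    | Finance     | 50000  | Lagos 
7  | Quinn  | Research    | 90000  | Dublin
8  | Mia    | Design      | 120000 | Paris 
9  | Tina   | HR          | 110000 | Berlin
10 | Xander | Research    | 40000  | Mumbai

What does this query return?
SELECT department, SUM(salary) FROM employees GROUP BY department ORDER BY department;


Summing salary within each department:
  Design: 120000 = 120000
  Engineering: 120000 = 120000
  Finance: 50000 = 50000
  HR: 110000 = 110000
  Legal: 70000 + 30000 = 100000
  Research: 40000 + 120000 + 90000 + 40000 = 290000


6 groups:
Design, 120000
Engineering, 120000
Finance, 50000
HR, 110000
Legal, 100000
Research, 290000


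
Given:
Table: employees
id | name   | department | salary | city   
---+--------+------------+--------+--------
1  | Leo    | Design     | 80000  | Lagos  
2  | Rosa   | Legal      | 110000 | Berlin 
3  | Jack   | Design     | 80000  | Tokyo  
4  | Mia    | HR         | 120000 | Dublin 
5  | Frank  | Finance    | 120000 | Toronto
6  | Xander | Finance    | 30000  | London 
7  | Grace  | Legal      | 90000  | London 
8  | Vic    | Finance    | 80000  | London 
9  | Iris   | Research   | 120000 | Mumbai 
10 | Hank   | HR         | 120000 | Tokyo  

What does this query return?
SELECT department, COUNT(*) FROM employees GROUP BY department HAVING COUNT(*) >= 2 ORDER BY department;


Groups with count >= 2:
  Design: 2 -> PASS
  Finance: 3 -> PASS
  HR: 2 -> PASS
  Legal: 2 -> PASS
  Research: 1 -> filtered out


4 groups:
Design, 2
Finance, 3
HR, 2
Legal, 2


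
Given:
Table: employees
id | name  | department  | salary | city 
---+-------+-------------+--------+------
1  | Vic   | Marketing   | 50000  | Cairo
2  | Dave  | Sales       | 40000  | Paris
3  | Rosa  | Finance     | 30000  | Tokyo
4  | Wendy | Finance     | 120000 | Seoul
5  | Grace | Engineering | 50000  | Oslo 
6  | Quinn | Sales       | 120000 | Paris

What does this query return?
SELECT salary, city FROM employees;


Projecting columns: salary, city

6 rows:
50000, Cairo
40000, Paris
30000, Tokyo
120000, Seoul
50000, Oslo
120000, Paris
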